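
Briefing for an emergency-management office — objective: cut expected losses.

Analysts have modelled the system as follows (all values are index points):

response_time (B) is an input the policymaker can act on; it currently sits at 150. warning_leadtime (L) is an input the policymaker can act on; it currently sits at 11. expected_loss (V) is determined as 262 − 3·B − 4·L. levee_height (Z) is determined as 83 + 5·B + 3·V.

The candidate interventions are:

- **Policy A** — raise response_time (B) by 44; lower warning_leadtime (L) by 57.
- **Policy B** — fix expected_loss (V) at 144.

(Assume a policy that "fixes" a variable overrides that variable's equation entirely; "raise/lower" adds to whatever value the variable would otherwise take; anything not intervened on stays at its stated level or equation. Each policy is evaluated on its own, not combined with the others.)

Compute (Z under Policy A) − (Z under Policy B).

Policy A (B + 44, L − 57):
  B = 150 + 44 = 194
  L = 11 − 57 = -46
  V = 262 − 3·194 − 4·(-46) = -136
  Z = 83 + 5·194 + 3·(-136) = 645
Policy B (V := 144):
  B = 150
  L = 11
  V = 144
  Z = 83 + 5·150 + 3·144 = 1265
Z: 645 − 1265 = -620

-620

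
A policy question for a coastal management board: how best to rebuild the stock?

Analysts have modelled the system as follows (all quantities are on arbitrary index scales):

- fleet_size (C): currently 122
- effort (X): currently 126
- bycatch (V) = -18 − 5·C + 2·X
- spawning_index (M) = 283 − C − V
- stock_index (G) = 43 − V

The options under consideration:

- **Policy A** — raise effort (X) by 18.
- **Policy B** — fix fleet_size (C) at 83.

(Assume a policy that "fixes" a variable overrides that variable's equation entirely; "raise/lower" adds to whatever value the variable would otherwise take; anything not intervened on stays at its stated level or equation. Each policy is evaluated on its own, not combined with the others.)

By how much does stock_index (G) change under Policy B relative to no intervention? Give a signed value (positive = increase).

Baseline:
  C = 122
  X = 126
  V = -18 − 5·122 + 2·126 = -376
  G = 43 − (-376) = 419
Policy B (C := 83):
  C = 83
  X = 126
  V = -18 − 5·83 + 2·126 = -181
  G = 43 − (-181) = 224
Change in G: 224 − 419 = -195

-195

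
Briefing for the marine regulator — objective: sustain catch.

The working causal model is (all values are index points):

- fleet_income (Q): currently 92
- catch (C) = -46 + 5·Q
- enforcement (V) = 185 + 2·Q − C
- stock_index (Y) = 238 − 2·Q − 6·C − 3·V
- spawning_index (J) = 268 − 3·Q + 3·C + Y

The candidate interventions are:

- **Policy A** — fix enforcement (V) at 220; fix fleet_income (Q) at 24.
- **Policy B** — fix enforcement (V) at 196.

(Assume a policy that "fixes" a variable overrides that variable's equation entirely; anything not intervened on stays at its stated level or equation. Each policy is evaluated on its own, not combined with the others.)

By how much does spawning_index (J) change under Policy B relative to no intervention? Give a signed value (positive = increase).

Baseline:
  Q = 92
  C = -46 + 5·92 = 414
  V = 185 + 2·92 − 414 = -45
  Y = 238 − 2·92 − 6·414 − 3·(-45) = -2295
  J = 268 − 3·92 + 3·414 + (-2295) = -1061
Policy B (V := 196):
  Q = 92
  C = -46 + 5·92 = 414
  V = 196
  Y = 238 − 2·92 − 6·414 − 3·196 = -3018
  J = 268 − 3·92 + 3·414 + (-3018) = -1784
Change in J: -1784 − (-1061) = -723

-723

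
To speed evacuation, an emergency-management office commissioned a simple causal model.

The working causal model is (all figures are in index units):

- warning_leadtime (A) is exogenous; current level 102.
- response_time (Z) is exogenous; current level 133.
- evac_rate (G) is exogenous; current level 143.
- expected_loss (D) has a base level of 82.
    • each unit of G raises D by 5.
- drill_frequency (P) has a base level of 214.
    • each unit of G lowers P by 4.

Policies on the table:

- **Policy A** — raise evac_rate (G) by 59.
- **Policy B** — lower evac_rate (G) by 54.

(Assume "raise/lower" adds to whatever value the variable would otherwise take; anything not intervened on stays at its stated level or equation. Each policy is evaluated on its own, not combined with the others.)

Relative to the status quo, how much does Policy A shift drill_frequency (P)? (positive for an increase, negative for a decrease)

-236

Baseline:
  G = 143
  P = 214 − 4·143 = -358
Policy A (G + 59):
  G = 143 + 59 = 202
  P = 214 − 4·202 = -594
Change in P: -594 − (-358) = -236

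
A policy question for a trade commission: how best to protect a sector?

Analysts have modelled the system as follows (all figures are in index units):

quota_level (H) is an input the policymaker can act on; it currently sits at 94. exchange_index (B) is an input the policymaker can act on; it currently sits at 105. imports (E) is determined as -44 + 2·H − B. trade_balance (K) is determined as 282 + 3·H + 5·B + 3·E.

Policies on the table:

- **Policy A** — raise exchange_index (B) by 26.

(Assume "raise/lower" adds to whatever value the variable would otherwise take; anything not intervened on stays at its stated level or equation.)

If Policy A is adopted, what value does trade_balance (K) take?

Policy A (B + 26):
  H = 94
  B = 105 + 26 = 131
  E = -44 + 2·94 − 131 = 13
  K = 282 + 3·94 + 5·131 + 3·13 = 1258

1258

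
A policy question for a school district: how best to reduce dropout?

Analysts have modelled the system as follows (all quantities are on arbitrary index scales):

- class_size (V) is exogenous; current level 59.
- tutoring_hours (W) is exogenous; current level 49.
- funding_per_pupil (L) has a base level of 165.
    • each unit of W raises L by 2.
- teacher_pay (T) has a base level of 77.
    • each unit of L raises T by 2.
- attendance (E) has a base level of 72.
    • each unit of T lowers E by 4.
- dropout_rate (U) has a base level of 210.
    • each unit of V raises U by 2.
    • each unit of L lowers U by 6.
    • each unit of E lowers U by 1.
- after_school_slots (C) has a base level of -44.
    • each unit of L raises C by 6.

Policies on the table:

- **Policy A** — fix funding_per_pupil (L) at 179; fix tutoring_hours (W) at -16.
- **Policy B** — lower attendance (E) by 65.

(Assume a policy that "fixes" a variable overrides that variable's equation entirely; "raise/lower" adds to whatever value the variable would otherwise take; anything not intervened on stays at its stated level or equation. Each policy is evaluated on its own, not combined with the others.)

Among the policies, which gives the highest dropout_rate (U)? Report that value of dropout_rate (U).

1155

Policy A (L := 179, W := -16):
  V = 59
  W = -16
  L = 179
  T = 77 + 2·179 = 435
  E = 72 − 4·435 = -1668
  U = 210 + 2·59 − 6·179 − (-1668) = 922
Policy B (E − 65):
  V = 59
  W = 49
  L = 165 + 2·49 = 263
  T = 77 + 2·263 = 603
  E = 72 − 4·603 (−65 from intervention) = -2405
  U = 210 + 2·59 − 6·263 − (-2405) = 1155
Comparing — Policy A: U=922, Policy B: U=1155. Highest is 1155 (Policy B).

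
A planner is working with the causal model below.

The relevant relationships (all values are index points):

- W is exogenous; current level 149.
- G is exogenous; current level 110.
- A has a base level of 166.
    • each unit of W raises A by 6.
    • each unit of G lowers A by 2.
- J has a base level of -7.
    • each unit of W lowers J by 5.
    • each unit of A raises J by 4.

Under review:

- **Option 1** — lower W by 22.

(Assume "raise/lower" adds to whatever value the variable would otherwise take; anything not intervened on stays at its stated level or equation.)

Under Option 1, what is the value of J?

2190

Option 1 (W − 22):
  W = 149 − 22 = 127
  G = 110
  A = 166 + 6·127 − 2·110 = 708
  J = -7 − 5·127 + 4·708 = 2190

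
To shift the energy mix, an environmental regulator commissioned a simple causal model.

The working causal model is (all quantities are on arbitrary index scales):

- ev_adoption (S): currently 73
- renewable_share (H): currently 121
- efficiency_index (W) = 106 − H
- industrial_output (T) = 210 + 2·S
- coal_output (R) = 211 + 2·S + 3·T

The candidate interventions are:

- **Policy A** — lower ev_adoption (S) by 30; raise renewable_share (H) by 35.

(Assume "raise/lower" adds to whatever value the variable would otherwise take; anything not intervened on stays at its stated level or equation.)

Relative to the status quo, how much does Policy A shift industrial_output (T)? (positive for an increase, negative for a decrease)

-60

Baseline:
  S = 73
  T = 210 + 2·73 = 356
Policy A (S − 30, H + 35):
  S = 73 − 30 = 43
  T = 210 + 2·43 = 296
Change in T: 296 − 356 = -60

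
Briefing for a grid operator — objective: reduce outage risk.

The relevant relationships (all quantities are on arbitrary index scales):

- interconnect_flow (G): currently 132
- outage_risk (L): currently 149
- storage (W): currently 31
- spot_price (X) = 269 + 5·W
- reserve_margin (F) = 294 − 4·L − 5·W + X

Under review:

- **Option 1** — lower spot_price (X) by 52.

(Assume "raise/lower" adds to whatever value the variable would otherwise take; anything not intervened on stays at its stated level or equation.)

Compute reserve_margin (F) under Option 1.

Option 1 (X − 52):
  L = 149
  W = 31
  X = 269 + 5·31 (−52 from intervention) = 372
  F = 294 − 4·149 − 5·31 + 372 = -85

-85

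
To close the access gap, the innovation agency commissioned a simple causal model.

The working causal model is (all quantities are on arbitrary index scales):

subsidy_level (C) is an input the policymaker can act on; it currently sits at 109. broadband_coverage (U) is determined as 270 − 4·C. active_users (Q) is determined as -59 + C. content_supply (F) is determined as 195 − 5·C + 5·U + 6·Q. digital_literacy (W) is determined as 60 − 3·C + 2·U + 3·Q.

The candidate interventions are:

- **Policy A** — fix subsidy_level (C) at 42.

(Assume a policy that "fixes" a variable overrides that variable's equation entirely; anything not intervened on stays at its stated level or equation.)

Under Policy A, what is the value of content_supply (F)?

393

Policy A (C := 42):
  C = 42
  U = 270 − 4·42 = 102
  Q = -59 + 42 = -17
  F = 195 − 5·42 + 5·102 + 6·(-17) = 393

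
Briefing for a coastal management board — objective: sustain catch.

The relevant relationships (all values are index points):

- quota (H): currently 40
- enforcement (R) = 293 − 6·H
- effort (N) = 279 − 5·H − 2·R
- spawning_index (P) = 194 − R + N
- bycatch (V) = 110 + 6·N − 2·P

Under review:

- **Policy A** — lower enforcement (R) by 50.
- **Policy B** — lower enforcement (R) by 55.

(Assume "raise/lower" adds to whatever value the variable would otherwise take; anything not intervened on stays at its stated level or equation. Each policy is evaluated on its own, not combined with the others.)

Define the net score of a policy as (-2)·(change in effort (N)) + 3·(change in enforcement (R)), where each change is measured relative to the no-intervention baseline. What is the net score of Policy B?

-385

Baseline:
  H = 40
  R = 293 − 6·40 = 53
  N = 279 − 5·40 − 2·53 = -27
Policy B (R − 55):
  H = 40
  R = 293 − 6·40 (−55 from intervention) = -2
  N = 279 − 5·40 − 2·(-2) = 83
ΔN = 83 − (-27) = 110; ΔR = -2 − 53 = -55
Score = (-2)·110 + 3·(-55) = -385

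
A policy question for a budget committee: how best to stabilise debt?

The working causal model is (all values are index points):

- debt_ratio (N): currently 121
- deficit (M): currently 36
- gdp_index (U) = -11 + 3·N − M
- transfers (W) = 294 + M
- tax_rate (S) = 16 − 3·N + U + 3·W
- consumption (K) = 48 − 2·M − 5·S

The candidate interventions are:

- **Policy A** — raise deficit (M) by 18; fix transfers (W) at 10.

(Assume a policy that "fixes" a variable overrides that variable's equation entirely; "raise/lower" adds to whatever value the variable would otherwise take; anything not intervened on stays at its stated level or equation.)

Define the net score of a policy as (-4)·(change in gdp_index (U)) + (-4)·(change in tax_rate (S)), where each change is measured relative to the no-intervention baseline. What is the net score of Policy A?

3984

Baseline:
  N = 121
  M = 36
  U = -11 + 3·121 − 36 = 316
  W = 294 + 36 = 330
  S = 16 − 3·121 + 316 + 3·330 = 959
Policy A (M + 18, W := 10):
  N = 121
  M = 36 + 18 = 54
  U = -11 + 3·121 − 54 = 298
  W = 10
  S = 16 − 3·121 + 298 + 3·10 = -19
ΔU = 298 − 316 = -18; ΔS = -19 − 959 = -978
Score = (-4)·(-18) + (-4)·(-978) = 3984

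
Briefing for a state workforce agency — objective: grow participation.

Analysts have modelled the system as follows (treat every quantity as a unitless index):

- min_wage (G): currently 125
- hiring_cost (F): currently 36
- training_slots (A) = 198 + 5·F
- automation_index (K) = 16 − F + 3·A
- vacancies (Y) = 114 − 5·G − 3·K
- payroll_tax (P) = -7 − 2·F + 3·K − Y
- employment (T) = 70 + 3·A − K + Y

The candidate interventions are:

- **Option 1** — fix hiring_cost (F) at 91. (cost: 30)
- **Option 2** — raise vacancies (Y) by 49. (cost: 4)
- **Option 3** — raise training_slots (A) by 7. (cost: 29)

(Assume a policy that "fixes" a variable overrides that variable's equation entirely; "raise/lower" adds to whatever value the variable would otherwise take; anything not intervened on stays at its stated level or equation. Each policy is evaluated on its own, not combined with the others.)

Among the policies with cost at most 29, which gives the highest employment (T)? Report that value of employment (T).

Option 2 (Y + 49):
  G = 125
  F = 36
  A = 198 + 5·36 = 378
  K = 16 − 36 + 3·378 = 1114
  Y = 114 − 5·125 − 3·1114 (+49 from intervention) = -3804
  T = 70 + 3·378 − 1114 + (-3804) = -3714
Option 3 (A + 7):
  G = 125
  F = 36
  A = 198 + 5·36 (+7 from intervention) = 385
  K = 16 − 36 + 3·385 = 1135
  Y = 114 − 5·125 − 3·1135 = -3916
  T = 70 + 3·385 − 1135 + (-3916) = -3826
Comparing — Option 2: T=-3714, Option 3: T=-3826. Highest is -3714 (Option 2).

-3714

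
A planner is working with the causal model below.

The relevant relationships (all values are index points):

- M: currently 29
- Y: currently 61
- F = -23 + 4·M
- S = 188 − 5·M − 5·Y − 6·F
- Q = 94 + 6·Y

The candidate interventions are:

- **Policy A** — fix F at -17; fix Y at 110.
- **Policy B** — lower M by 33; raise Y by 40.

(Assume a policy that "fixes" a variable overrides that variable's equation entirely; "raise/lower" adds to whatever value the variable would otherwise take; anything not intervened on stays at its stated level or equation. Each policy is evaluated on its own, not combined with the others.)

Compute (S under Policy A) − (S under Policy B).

-342

Policy A (F := -17, Y := 110):
  M = 29
  Y = 110
  F = -17
  S = 188 − 5·29 − 5·110 − 6·(-17) = -405
Policy B (M − 33, Y + 40):
  M = 29 − 33 = -4
  Y = 61 + 40 = 101
  F = -23 + 4·(-4) = -39
  S = 188 − 5·(-4) − 5·101 − 6·(-39) = -63
S: -405 − (-63) = -342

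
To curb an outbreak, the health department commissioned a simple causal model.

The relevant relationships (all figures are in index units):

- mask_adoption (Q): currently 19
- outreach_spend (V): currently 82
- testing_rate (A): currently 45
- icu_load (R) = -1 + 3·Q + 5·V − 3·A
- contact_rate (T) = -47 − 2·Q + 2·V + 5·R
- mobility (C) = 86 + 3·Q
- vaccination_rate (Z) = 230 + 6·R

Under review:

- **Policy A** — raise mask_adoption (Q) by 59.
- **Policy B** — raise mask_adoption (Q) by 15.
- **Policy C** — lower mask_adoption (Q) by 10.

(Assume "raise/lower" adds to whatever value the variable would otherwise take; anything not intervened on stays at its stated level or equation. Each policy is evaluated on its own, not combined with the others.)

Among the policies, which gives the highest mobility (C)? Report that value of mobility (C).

Policy A (Q + 59):
  Q = 19 + 59 = 78
  C = 86 + 3·78 = 320
Policy B (Q + 15):
  Q = 19 + 15 = 34
  C = 86 + 3·34 = 188
Policy C (Q − 10):
  Q = 19 − 10 = 9
  C = 86 + 3·9 = 113
Comparing — Policy A: C=320, Policy B: C=188, Policy C: C=113. Highest is 320 (Policy A).

320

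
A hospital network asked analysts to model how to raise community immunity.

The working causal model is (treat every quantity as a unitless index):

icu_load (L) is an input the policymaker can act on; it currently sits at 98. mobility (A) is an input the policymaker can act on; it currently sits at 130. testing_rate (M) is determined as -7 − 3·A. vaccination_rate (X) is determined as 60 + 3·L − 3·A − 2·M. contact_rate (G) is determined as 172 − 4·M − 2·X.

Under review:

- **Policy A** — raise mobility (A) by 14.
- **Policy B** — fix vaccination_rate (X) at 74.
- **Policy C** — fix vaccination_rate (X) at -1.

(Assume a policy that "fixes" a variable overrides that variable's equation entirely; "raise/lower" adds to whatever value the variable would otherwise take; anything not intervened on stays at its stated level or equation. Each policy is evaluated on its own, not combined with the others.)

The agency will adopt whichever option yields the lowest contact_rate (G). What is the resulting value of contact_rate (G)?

Policy A (A + 14):
  L = 98
  A = 130 + 14 = 144
  M = -7 − 3·144 = -439
  X = 60 + 3·98 − 3·144 − 2·(-439) = 800
  G = 172 − 4·(-439) − 2·800 = 328
Policy B (X := 74):
  L = 98
  A = 130
  M = -7 − 3·130 = -397
  X = 74
  G = 172 − 4·(-397) − 2·74 = 1612
Policy C (X := -1):
  L = 98
  A = 130
  M = -7 − 3·130 = -397
  X = -1
  G = 172 − 4·(-397) − 2·(-1) = 1762
Comparing — Policy A: G=328, Policy B: G=1612, Policy C: G=1762. Lowest is 328 (Policy A).

328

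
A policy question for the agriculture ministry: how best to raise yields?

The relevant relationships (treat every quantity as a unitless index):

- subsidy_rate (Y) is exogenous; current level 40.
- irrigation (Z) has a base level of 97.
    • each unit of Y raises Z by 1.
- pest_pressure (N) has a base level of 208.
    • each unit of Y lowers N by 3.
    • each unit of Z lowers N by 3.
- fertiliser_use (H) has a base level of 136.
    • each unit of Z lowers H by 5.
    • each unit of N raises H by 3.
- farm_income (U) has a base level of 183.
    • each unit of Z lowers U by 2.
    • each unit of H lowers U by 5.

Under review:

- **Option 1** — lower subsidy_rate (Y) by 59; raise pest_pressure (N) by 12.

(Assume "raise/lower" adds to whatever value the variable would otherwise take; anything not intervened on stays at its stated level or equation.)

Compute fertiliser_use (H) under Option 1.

-125

Option 1 (Y − 59, N + 12):
  Y = 40 − 59 = -19
  Z = 97 + (-19) = 78
  N = 208 − 3·(-19) − 3·78 (+12 from intervention) = 43
  H = 136 − 5·78 + 3·43 = -125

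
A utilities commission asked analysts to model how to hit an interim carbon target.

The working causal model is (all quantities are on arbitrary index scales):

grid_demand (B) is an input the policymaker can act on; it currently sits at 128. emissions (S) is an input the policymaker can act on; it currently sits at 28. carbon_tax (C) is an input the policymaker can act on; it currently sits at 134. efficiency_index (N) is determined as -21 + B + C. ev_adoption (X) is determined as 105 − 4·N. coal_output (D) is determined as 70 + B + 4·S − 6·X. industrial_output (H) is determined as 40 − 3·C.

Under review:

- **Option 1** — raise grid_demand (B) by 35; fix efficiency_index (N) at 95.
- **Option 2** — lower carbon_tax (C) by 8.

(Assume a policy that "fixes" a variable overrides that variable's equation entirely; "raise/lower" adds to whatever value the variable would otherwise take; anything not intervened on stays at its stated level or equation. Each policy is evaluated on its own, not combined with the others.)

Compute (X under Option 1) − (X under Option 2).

552

Option 1 (B + 35, N := 95):
  B = 128 + 35 = 163
  C = 134
  N = 95
  X = 105 − 4·95 = -275
Option 2 (C − 8):
  B = 128
  C = 134 − 8 = 126
  N = -21 + 128 + 126 = 233
  X = 105 − 4·233 = -827
X: -275 − (-827) = 552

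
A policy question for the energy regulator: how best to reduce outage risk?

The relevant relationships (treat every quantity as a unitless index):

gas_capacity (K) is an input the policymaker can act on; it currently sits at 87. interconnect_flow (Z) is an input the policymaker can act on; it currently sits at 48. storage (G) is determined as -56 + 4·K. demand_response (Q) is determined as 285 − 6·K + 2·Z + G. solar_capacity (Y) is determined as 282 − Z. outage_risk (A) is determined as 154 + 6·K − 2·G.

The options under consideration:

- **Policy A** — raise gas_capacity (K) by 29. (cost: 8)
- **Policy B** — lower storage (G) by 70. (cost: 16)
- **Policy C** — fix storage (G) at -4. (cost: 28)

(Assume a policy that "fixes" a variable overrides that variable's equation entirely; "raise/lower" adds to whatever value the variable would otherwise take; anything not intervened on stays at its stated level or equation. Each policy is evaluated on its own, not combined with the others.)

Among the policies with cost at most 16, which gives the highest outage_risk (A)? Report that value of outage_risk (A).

232

Policy A (K + 29):
  K = 87 + 29 = 116
  G = -56 + 4·116 = 408
  A = 154 + 6·116 − 2·408 = 34
Policy B (G − 70):
  K = 87
  G = -56 + 4·87 (−70 from intervention) = 222
  A = 154 + 6·87 − 2·222 = 232
Comparing — Policy A: A=34, Policy B: A=232. Highest is 232 (Policy B).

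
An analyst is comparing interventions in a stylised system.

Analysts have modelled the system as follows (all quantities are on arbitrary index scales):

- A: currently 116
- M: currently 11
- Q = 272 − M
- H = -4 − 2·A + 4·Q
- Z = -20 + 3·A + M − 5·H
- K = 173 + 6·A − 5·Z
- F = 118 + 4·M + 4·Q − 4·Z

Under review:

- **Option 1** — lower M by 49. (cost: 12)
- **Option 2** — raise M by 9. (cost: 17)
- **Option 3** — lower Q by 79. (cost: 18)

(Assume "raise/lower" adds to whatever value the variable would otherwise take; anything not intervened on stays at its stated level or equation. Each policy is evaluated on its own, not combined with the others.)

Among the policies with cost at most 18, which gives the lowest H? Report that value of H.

492

Option 1 (M − 49):
  A = 116
  M = 11 − 49 = -38
  Q = 272 − (-38) = 310
  H = -4 − 2·116 + 4·310 = 1004
Option 2 (M + 9):
  A = 116
  M = 11 + 9 = 20
  Q = 272 − 20 = 252
  H = -4 − 2·116 + 4·252 = 772
Option 3 (Q − 79):
  A = 116
  M = 11
  Q = 272 − 11 (−79 from intervention) = 182
  H = -4 − 2·116 + 4·182 = 492
Comparing — Option 1: H=1004, Option 2: H=772, Option 3: H=492. Lowest is 492 (Option 3).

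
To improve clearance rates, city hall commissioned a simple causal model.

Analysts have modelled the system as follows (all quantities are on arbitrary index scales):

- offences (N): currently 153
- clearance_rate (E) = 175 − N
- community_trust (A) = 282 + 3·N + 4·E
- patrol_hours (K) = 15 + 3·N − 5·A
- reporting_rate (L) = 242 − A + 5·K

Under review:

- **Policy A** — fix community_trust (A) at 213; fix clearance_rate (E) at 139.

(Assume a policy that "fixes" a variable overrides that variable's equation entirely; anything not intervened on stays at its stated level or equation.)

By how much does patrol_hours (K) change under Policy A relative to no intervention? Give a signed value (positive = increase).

Baseline:
  N = 153
  E = 175 − 153 = 22
  A = 282 + 3·153 + 4·22 = 829
  K = 15 + 3·153 − 5·829 = -3671
Policy A (A := 213, E := 139):
  N = 153
  E = 139
  A = 213
  K = 15 + 3·153 − 5·213 = -591
Change in K: -591 − (-3671) = 3080

3080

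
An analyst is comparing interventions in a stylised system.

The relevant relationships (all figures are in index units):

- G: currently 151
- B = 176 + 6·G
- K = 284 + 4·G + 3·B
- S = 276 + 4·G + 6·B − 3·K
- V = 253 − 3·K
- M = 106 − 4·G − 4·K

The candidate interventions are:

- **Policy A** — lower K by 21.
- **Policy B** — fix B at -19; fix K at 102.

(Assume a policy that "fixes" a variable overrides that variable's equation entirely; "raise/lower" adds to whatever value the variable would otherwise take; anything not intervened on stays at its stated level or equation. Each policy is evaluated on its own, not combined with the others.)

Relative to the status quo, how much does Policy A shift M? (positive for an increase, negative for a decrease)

84

Baseline:
  G = 151
  B = 176 + 6·151 = 1082
  K = 284 + 4·151 + 3·1082 = 4134
  M = 106 − 4·151 − 4·4134 = -17034
Policy A (K − 21):
  G = 151
  B = 176 + 6·151 = 1082
  K = 284 + 4·151 + 3·1082 (−21 from intervention) = 4113
  M = 106 − 4·151 − 4·4113 = -16950
Change in M: -16950 − (-17034) = 84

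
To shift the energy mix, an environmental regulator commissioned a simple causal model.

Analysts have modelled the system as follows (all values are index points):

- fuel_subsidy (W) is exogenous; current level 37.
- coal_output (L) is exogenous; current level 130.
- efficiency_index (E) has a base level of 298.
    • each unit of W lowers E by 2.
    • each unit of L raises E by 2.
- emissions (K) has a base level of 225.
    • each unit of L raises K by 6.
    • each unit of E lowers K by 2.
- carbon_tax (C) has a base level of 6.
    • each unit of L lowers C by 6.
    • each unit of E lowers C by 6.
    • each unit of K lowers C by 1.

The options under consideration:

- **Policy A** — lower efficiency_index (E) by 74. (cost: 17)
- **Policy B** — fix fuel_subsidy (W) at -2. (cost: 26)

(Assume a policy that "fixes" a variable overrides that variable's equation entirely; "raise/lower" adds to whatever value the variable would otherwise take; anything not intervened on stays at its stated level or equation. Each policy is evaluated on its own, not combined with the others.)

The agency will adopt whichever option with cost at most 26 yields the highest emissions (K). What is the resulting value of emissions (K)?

185

Policy A (E − 74):
  W = 37
  L = 130
  E = 298 − 2·37 + 2·130 (−74 from intervention) = 410
  K = 225 + 6·130 − 2·410 = 185
Policy B (W := -2):
  W = -2
  L = 130
  E = 298 − 2·(-2) + 2·130 = 562
  K = 225 + 6·130 − 2·562 = -119
Comparing — Policy A: K=185, Policy B: K=-119. Highest is 185 (Policy A).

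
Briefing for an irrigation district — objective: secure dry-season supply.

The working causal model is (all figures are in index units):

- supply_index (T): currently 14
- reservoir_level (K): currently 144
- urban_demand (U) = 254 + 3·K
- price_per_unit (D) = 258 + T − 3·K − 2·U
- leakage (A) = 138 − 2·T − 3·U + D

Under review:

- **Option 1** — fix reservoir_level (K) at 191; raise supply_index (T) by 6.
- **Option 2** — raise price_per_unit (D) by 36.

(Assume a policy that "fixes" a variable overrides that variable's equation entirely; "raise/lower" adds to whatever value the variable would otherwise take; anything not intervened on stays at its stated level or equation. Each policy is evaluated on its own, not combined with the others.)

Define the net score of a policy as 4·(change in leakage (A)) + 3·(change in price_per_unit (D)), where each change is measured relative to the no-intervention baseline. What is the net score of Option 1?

Baseline:
  T = 14
  K = 144
  U = 254 + 3·144 = 686
  D = 258 + 14 − 3·144 − 2·686 = -1532
  A = 138 − 2·14 − 3·686 + (-1532) = -3480
Option 1 (K := 191, T + 6):
  T = 14 + 6 = 20
  K = 191
  U = 254 + 3·191 = 827
  D = 258 + 20 − 3·191 − 2·827 = -1949
  A = 138 − 2·20 − 3·827 + (-1949) = -4332
ΔA = -4332 − (-3480) = -852; ΔD = -1949 − (-1532) = -417
Score = 4·(-852) + 3·(-417) = -4659

-4659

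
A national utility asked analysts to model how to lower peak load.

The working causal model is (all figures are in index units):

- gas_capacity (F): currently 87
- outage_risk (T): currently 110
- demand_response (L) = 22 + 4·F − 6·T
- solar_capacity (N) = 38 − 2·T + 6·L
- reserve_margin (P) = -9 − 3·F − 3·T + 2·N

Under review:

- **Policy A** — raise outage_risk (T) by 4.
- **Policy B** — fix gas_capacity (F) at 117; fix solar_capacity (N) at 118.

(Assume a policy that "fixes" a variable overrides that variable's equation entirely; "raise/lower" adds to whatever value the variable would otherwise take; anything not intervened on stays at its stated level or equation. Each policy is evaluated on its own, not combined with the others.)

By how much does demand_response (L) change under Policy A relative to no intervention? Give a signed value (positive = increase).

-24

Baseline:
  F = 87
  T = 110
  L = 22 + 4·87 − 6·110 = -290
Policy A (T + 4):
  F = 87
  T = 110 + 4 = 114
  L = 22 + 4·87 − 6·114 = -314
Change in L: -314 − (-290) = -24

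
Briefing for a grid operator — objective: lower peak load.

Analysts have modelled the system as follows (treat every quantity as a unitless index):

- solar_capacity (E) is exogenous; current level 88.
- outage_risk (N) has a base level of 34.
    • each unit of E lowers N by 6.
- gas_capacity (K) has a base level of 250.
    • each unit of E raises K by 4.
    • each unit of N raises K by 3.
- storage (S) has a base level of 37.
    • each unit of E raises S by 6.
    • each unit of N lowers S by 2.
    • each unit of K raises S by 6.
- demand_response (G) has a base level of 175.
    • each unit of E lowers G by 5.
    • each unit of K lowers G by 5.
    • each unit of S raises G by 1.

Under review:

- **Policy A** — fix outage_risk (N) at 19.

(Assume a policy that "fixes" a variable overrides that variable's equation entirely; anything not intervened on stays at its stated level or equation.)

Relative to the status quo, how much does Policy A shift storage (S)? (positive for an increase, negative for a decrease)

Baseline:
  E = 88
  N = 34 − 6·88 = -494
  K = 250 + 4·88 + 3·(-494) = -880
  S = 37 + 6·88 − 2·(-494) + 6·(-880) = -3727
Policy A (N := 19):
  E = 88
  N = 19
  K = 250 + 4·88 + 3·19 = 659
  S = 37 + 6·88 − 2·19 + 6·659 = 4481
Change in S: 4481 − (-3727) = 8208

8208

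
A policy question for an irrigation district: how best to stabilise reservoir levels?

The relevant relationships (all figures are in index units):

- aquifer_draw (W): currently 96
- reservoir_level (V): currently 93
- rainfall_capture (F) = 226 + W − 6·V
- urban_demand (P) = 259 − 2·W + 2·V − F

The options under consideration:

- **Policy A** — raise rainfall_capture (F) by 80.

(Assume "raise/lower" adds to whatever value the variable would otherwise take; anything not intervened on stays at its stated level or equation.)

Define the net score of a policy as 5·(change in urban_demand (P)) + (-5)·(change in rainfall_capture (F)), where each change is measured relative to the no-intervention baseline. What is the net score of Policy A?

Baseline:
  W = 96
  V = 93
  F = 226 + 96 − 6·93 = -236
  P = 259 − 2·96 + 2·93 − (-236) = 489
Policy A (F + 80):
  W = 96
  V = 93
  F = 226 + 96 − 6·93 (+80 from intervention) = -156
  P = 259 − 2·96 + 2·93 − (-156) = 409
ΔP = 409 − 489 = -80; ΔF = -156 − (-236) = 80
Score = 5·(-80) + (-5)·80 = -800

-800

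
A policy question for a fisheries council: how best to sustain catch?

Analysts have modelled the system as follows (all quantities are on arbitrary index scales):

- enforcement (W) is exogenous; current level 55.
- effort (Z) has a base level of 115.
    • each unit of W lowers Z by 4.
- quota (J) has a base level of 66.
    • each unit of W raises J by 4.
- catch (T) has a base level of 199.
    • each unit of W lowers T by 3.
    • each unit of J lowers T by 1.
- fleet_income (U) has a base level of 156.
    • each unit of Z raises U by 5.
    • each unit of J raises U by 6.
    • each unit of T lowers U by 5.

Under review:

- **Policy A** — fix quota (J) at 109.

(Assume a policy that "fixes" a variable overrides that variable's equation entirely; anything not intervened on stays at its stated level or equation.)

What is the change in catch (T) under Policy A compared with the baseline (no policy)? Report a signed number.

177

Baseline:
  W = 55
  J = 66 + 4·55 = 286
  T = 199 − 3·55 − 286 = -252
Policy A (J := 109):
  W = 55
  J = 109
  T = 199 − 3·55 − 109 = -75
Change in T: -75 − (-252) = 177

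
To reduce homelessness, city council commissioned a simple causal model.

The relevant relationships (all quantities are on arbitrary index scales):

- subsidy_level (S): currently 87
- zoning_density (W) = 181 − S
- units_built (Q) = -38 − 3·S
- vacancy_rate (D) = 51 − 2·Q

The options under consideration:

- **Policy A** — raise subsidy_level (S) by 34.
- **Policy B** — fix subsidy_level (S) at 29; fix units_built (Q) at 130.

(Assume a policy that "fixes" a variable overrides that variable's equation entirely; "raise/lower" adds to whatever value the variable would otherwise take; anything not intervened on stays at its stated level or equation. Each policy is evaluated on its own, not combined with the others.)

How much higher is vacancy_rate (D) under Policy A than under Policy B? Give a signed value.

Policy A (S + 34):
  S = 87 + 34 = 121
  Q = -38 − 3·121 = -401
  D = 51 − 2·(-401) = 853
Policy B (S := 29, Q := 130):
  S = 29
  Q = 130
  D = 51 − 2·130 = -209
D: 853 − (-209) = 1062

1062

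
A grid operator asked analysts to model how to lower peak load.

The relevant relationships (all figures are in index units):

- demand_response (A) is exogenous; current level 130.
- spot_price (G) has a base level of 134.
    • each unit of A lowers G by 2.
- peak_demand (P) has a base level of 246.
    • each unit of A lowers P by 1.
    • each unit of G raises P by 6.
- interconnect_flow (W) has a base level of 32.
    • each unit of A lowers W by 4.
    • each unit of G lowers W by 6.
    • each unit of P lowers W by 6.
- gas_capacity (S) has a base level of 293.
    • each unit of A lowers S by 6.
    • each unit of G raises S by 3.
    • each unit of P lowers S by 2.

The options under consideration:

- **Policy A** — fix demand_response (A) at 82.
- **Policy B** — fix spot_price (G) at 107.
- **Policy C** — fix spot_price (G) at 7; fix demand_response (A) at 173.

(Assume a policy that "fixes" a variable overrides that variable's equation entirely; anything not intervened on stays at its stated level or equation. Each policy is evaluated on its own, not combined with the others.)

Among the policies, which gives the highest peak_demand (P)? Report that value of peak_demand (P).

758

Policy A (A := 82):
  A = 82
  G = 134 − 2·82 = -30
  P = 246 − 82 + 6·(-30) = -16
Policy B (G := 107):
  A = 130
  G = 107
  P = 246 − 130 + 6·107 = 758
Policy C (G := 7, A := 173):
  A = 173
  G = 7
  P = 246 − 173 + 6·7 = 115
Comparing — Policy A: P=-16, Policy B: P=758, Policy C: P=115. Highest is 758 (Policy B).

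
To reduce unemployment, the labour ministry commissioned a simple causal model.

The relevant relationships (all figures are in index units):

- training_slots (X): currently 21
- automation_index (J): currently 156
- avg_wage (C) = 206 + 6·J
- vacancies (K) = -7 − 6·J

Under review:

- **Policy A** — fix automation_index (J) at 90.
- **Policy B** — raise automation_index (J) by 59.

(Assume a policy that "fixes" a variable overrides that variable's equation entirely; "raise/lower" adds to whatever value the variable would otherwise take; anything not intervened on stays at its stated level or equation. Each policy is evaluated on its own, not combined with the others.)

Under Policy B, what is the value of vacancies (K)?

Policy B (J + 59):
  J = 156 + 59 = 215
  K = -7 − 6·215 = -1297

-1297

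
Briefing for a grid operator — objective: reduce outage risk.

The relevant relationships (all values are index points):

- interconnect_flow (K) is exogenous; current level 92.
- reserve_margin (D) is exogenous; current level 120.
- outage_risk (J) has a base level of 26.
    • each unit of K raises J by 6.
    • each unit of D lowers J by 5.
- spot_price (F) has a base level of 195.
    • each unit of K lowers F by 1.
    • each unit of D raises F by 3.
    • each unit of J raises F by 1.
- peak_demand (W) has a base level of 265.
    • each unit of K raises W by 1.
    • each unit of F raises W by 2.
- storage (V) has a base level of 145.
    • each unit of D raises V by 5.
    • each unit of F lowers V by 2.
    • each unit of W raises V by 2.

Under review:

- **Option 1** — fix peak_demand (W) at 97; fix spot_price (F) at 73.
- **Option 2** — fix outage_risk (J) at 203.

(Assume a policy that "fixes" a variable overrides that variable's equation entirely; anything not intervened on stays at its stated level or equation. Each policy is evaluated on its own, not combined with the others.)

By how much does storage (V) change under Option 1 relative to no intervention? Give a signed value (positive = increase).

Baseline:
  K = 92
  D = 120
  J = 26 + 6·92 − 5·120 = -22
  F = 195 − 92 + 3·120 + (-22) = 441
  W = 265 + 92 + 2·441 = 1239
  V = 145 + 5·120 − 2·441 + 2·1239 = 2341
Option 1 (W := 97, F := 73):
  K = 92
  D = 120
  J = 26 + 6·92 − 5·120 = -22
  F = 73
  W = 97
  V = 145 + 5·120 − 2·73 + 2·97 = 793
Change in V: 793 − 2341 = -1548

-1548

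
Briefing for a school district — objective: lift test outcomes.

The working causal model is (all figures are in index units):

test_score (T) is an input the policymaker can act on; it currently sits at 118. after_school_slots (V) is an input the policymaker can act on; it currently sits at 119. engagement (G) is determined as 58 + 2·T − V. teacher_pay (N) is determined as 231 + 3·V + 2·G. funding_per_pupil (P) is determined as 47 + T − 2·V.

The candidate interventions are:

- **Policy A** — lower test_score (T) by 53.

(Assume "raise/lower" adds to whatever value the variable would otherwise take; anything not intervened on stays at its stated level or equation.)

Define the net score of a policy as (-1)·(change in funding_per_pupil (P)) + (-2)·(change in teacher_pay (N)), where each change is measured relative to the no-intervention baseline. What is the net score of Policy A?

477

Baseline:
  T = 118
  V = 119
  G = 58 + 2·118 − 119 = 175
  N = 231 + 3·119 + 2·175 = 938
  P = 47 + 118 − 2·119 = -73
Policy A (T − 53):
  T = 118 − 53 = 65
  V = 119
  G = 58 + 2·65 − 119 = 69
  N = 231 + 3·119 + 2·69 = 726
  P = 47 + 65 − 2·119 = -126
ΔP = -126 − (-73) = -53; ΔN = 726 − 938 = -212
Score = (-1)·(-53) + (-2)·(-212) = 477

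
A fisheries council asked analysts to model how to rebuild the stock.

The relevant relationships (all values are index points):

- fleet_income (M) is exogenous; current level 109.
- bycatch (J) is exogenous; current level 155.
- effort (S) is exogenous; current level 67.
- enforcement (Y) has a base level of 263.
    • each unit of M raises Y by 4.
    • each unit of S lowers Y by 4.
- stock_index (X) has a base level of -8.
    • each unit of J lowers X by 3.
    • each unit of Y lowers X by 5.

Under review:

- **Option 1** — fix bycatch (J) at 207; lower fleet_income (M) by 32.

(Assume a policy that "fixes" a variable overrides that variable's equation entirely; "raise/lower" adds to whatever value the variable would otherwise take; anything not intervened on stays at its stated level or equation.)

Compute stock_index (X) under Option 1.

-2144

Option 1 (J := 207, M − 32):
  M = 109 − 32 = 77
  J = 207
  S = 67
  Y = 263 + 4·77 − 4·67 = 303
  X = -8 − 3·207 − 5·303 = -2144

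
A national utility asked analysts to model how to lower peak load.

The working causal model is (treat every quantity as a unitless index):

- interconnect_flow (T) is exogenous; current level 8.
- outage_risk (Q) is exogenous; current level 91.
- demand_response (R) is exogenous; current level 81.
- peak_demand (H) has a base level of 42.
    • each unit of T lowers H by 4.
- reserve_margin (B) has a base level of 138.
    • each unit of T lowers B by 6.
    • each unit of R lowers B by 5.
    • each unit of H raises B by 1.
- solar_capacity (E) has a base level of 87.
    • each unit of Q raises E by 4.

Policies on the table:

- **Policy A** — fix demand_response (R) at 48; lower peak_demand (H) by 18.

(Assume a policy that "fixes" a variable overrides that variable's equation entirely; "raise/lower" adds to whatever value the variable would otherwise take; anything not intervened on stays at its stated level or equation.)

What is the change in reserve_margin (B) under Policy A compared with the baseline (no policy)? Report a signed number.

147

Baseline:
  T = 8
  R = 81
  H = 42 − 4·8 = 10
  B = 138 − 6·8 − 5·81 + 10 = -305
Policy A (R := 48, H − 18):
  T = 8
  R = 48
  H = 42 − 4·8 (−18 from intervention) = -8
  B = 138 − 6·8 − 5·48 + (-8) = -158
Change in B: -158 − (-305) = 147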